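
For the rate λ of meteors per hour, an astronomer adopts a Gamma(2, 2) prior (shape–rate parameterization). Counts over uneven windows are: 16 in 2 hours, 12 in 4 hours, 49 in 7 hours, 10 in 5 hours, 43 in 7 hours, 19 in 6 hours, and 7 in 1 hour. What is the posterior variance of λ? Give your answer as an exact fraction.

79/578

Total count: 16 + 12 + 49 + 10 + 43 + 19 + 7 = 156.
Total exposure: 2 + 4 + 7 + 5 + 7 + 6 + 1 = 32 hours.
Gamma(α, β) with Poisson data over total exposure Σt gives posterior Gamma(α+Σx, β+Σt) = Gamma(158, 34).
Posterior variance = α'/β'² = 158/1156 = 79/578.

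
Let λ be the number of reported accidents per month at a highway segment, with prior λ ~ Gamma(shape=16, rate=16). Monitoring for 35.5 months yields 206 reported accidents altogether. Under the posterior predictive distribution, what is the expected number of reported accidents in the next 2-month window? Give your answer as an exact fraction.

Total count 206 over total exposure 35.5 months.
Gamma(α, β) with Poisson data over total exposure Σt gives posterior Gamma(α+Σx, β+Σt) = Gamma(222, 103/2).
Predictive mean over a 2-month window = T·E[λ|data] = 2·222/(103/2) = 888/103.

888/103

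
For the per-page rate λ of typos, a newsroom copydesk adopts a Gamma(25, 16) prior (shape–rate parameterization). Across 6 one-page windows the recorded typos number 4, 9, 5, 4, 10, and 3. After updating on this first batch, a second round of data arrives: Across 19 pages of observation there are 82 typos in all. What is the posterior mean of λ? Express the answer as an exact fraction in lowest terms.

142/41

Total count: 4 + 9 + 5 + 4 + 10 + 3 = 35.
Total exposure: 6 pages.
After the first batch: Gamma(25 + 35, 16 + 6) = Gamma(60, 22).
Total count 82 over total exposure 19 pages.
After the second batch: Gamma(60 + 82, 22 + 19) = Gamma(142, 41).
Posterior mean = α'/β' = 142/41.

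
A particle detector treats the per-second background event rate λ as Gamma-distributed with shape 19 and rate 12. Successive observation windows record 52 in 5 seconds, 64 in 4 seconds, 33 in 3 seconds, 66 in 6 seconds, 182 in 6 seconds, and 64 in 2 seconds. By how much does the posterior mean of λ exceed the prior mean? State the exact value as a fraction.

Total count: 52 + 64 + 33 + 66 + 182 + 64 = 461.
Total exposure: 5 + 4 + 3 + 6 + 6 + 2 = 26 seconds.
The Gamma prior is conjugate for the Poisson rate, so λ | data ~ Gamma(19+461, 12+26) = Gamma(480, 38).
Posterior mean = 480/38 = 240/19; prior mean = 19/12 = 19/12. Difference = 240/19 − 19/12 = 2519/228.

2519/228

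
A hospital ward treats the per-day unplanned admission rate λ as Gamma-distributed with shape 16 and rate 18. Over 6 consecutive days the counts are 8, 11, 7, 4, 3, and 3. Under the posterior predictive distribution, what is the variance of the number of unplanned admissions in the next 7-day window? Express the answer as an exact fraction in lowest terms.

Total count: 8 + 11 + 7 + 4 + 3 + 3 = 36.
Total exposure: 6 days.
Conjugate update: add total count to the shape and total exposure to the rate, giving Gamma(52, 24).
The posterior predictive for a window of length T is Negative Binomial with variance T·α'·(β'+T)/β'² = 7·52·31/576 = 2821/144.

2821/144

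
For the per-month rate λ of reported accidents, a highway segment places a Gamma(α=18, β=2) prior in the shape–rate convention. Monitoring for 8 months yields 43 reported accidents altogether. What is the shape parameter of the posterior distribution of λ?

Total count 43 over total exposure 8 months.
Posterior: α' = 18 + 43 = 61, β' = 2 + 8 = 10.

61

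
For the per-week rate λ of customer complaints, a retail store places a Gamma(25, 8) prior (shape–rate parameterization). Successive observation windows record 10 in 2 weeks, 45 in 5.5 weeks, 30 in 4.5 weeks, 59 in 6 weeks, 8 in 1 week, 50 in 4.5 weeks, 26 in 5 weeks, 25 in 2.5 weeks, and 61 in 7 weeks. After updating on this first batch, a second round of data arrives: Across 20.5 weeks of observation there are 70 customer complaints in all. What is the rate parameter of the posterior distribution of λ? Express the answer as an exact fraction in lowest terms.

Total count: 10 + 45 + 30 + 59 + 8 + 50 + 26 + 25 + 61 = 314.
Total exposure: 2 + 5.5 + 4.5 + 6 + 1 + 4.5 + 5 + 2.5 + 7 = 38 weeks.
After the first batch: Gamma(25 + 314, 8 + 38) = Gamma(339, 46).
Total count 70 over total exposure 20.5 weeks.
After the second batch: Gamma(339 + 70, 46 + 20.5) = Gamma(409, 133/2).

133/2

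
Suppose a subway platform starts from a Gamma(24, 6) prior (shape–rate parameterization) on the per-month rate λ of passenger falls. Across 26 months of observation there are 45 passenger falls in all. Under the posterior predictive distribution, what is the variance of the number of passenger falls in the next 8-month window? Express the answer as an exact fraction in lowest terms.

345/16

Total count 45 over total exposure 26 months.
Conjugate update: add total count to the shape and total exposure to the rate, giving Gamma(69, 32).
The posterior predictive for a window of length T is Negative Binomial with variance T·α'·(β'+T)/β'² = 8·69·40/1024 = 345/16.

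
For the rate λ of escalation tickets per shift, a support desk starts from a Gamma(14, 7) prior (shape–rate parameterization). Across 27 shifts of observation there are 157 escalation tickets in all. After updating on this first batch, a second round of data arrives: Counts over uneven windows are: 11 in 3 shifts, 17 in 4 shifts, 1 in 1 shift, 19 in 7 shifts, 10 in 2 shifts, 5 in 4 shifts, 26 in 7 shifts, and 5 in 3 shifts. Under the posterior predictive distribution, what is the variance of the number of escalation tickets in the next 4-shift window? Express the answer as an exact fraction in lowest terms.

Total count 157 over total exposure 27 shifts.
After the first batch: Gamma(14 + 157, 7 + 27) = Gamma(171, 34).
Total count: 11 + 17 + 1 + 19 + 10 + 5 + 26 + 5 = 94.
Total exposure: 3 + 4 + 1 + 7 + 2 + 4 + 7 + 3 = 31 shifts.
After the second batch: Gamma(171 + 94, 34 + 31) = Gamma(265, 65).
The posterior predictive for a window of length T is Negative Binomial with variance T·α'·(β'+T)/β'² = 4·265·69/4225 = 14628/845.

14628/845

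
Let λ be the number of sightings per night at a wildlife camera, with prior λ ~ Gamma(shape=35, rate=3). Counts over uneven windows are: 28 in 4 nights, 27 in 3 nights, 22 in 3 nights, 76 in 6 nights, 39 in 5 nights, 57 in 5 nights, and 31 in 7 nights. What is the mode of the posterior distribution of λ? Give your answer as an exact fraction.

157/18

Total count: 28 + 27 + 22 + 76 + 39 + 57 + 31 = 280.
Total exposure: 4 + 3 + 3 + 6 + 5 + 5 + 7 = 33 nights.
Gamma(α, β) with Poisson data over total exposure Σt gives posterior Gamma(α+Σx, β+Σt) = Gamma(315, 36).
Posterior mode = (α'−1)/β' = 314/36 = 157/18.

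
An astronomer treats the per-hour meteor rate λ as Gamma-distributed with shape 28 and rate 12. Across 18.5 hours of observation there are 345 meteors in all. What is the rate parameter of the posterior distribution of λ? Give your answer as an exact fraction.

61/2

Total count 345 over total exposure 18.5 hours.
The Gamma prior is conjugate for the Poisson rate, so λ | data ~ Gamma(28+345, 12+18.5) = Gamma(373, 61/2).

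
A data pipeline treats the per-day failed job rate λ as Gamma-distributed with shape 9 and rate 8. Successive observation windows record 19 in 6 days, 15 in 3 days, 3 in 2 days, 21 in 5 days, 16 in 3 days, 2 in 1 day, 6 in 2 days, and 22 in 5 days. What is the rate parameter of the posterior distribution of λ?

35

Total count: 19 + 15 + 3 + 21 + 16 + 2 + 6 + 22 = 104.
Total exposure: 6 + 3 + 2 + 5 + 3 + 1 + 2 + 5 = 27 days.
Posterior: α' = 9 + 104 = 113, β' = 8 + 27 = 35.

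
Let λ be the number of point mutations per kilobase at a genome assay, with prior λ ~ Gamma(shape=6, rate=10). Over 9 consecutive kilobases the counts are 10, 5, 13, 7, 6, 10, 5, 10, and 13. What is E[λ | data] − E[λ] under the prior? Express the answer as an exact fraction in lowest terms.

368/95

Total count: 10 + 5 + 13 + 7 + 6 + 10 + 5 + 10 + 13 = 79.
Total exposure: 9 kilobases.
Gamma(α, β) with Poisson data over total exposure Σt gives posterior Gamma(α+Σx, β+Σt) = Gamma(85, 19).
Posterior mean = 85/19 = 85/19; prior mean = 6/10 = 3/5. Difference = 85/19 − 3/5 = 368/95.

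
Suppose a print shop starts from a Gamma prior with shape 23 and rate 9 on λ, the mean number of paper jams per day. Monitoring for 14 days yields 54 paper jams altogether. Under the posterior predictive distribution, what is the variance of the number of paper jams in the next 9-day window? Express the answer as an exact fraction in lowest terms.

Total count 54 over total exposure 14 days.
Posterior: α' = 23 + 54 = 77, β' = 9 + 14 = 23.
The posterior predictive for a window of length T is Negative Binomial with variance T·α'·(β'+T)/β'² = 9·77·32/529 = 22176/529.

22176/529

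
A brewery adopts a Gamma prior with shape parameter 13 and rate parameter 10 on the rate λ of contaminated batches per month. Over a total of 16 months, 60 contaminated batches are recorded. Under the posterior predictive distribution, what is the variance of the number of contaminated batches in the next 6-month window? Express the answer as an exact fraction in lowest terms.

3504/169

Total count 60 over total exposure 16 months.
Conjugate update: add total count to the shape and total exposure to the rate, giving Gamma(73, 26).
The posterior predictive for a window of length T is Negative Binomial with variance T·α'·(β'+T)/β'² = 6·73·32/676 = 3504/169.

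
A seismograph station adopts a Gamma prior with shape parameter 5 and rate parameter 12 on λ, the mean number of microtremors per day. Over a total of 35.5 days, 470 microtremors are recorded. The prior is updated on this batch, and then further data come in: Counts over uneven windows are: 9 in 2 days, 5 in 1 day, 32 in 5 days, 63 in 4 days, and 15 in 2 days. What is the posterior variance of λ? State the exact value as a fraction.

2396/15129

Total count 470 over total exposure 35.5 days.
After the first batch: Gamma(5 + 470, 12 + 35.5) = Gamma(475, 95/2).
Total count: 9 + 5 + 32 + 63 + 15 = 124.
Total exposure: 2 + 1 + 5 + 4 + 2 = 14 days.
After the second batch: Gamma(475 + 124, 95/2 + 14) = Gamma(599, 123/2).
Posterior variance = α'/β'² = 599/(15129/4) = 2396/15129.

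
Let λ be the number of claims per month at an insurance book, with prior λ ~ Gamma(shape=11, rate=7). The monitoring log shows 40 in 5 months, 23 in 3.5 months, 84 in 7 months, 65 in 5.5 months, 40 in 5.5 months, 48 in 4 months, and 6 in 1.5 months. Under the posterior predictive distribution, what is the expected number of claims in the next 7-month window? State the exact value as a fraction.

2219/39

Total count: 40 + 23 + 84 + 65 + 40 + 48 + 6 = 306.
Total exposure: 5 + 3.5 + 7 + 5.5 + 5.5 + 4 + 1.5 = 32 months.
Posterior: α' = 11 + 306 = 317, β' = 7 + 32 = 39.
Predictive mean over a 7-month window = T·E[λ|data] = 7·317/39 = 2219/39.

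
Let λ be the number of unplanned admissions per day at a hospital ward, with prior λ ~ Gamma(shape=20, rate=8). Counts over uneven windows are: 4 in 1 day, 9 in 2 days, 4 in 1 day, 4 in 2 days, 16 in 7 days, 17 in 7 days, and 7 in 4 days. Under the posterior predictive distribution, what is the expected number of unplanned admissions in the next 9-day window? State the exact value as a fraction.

Total count: 4 + 9 + 4 + 4 + 16 + 17 + 7 = 61.
Total exposure: 1 + 2 + 1 + 2 + 7 + 7 + 4 = 24 days.
Posterior: α' = 20 + 61 = 81, β' = 8 + 24 = 32.
Predictive mean over a 9-day window = T·E[λ|data] = 9·81/32 = 729/32.

729/32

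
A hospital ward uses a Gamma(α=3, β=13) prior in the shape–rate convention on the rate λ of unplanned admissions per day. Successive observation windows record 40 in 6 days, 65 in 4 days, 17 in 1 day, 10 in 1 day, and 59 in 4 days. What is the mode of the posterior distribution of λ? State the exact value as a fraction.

193/29

Total count: 40 + 65 + 17 + 10 + 59 = 191.
Total exposure: 6 + 4 + 1 + 1 + 4 = 16 days.
Posterior: α' = 3 + 191 = 194, β' = 13 + 16 = 29.
Posterior mode = (α'−1)/β' = 193/29.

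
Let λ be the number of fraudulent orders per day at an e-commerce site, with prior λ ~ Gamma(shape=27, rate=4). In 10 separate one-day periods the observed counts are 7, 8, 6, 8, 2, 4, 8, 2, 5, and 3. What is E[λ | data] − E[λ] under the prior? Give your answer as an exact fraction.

-29/28

Total count: 7 + 8 + 6 + 8 + 2 + 4 + 8 + 2 + 5 + 3 = 53.
Total exposure: 10 days.
Gamma(α, β) with Poisson data over total exposure Σt gives posterior Gamma(α+Σx, β+Σt) = Gamma(80, 14).
Posterior mean = 80/14 = 40/7; prior mean = 27/4 = 27/4. Difference = 40/7 − 27/4 = -29/28.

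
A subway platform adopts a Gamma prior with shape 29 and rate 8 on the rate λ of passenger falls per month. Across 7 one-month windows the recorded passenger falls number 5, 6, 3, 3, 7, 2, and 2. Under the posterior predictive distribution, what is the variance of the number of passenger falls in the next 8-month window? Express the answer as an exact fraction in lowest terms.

3496/75

Total count: 5 + 6 + 3 + 3 + 7 + 2 + 2 = 28.
Total exposure: 7 months.
By Gamma–Poisson conjugacy, the posterior is Gamma(α + Σx, β + Σt) = Gamma(29 + 28, 8 + 7) = Gamma(57, 15).
The posterior predictive for a window of length T is Negative Binomial with variance T·α'·(β'+T)/β'² = 8·57·23/225 = 3496/75.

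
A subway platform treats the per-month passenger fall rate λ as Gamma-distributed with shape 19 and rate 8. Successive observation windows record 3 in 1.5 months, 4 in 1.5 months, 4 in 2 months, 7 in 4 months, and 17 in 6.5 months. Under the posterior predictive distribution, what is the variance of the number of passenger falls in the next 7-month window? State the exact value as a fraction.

Total count: 3 + 4 + 4 + 7 + 17 = 35.
Total exposure: 1.5 + 1.5 + 2 + 4 + 6.5 = 15.5 months.
By Gamma–Poisson conjugacy, the posterior is Gamma(α + Σx, β + Σt) = Gamma(19 + 35, 8 + 15.5) = Gamma(54, 47/2).
The posterior predictive for a window of length T is Negative Binomial with variance T·α'·(β'+T)/β'² = 7·54·(61/2)/(2209/4) = 46116/2209.

46116/2209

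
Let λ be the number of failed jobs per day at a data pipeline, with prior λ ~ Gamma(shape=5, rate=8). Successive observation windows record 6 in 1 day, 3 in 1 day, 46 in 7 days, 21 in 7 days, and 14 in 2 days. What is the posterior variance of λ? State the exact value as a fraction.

Total count: 6 + 3 + 46 + 21 + 14 = 90.
Total exposure: 1 + 1 + 7 + 7 + 2 = 18 days.
Posterior: α' = 5 + 90 = 95, β' = 8 + 18 = 26.
Posterior variance = α'/β'² = 95/676.

95/676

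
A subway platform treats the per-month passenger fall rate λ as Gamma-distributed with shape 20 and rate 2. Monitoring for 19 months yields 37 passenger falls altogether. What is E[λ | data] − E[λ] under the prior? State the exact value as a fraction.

-51/7

Total count 37 over total exposure 19 months.
Posterior: α' = 20 + 37 = 57, β' = 2 + 19 = 21.
Posterior mean = 57/21 = 19/7; prior mean = 20/2 = 10. Difference = 19/7 − 10 = -51/7.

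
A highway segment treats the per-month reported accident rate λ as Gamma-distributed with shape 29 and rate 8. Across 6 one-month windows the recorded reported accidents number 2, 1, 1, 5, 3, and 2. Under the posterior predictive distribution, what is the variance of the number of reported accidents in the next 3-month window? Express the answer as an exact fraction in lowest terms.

Total count: 2 + 1 + 1 + 5 + 3 + 2 = 14.
Total exposure: 6 months.
Posterior: α' = 29 + 14 = 43, β' = 8 + 6 = 14.
The posterior predictive for a window of length T is Negative Binomial with variance T·α'·(β'+T)/β'² = 3·43·17/196 = 2193/196.

2193/196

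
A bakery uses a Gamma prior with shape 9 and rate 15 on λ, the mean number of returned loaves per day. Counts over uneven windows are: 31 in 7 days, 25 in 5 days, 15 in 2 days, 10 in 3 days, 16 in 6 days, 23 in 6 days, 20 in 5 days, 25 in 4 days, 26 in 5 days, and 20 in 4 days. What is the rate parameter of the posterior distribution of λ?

Total count: 31 + 25 + 15 + 10 + 16 + 23 + 20 + 25 + 26 + 20 = 211.
Total exposure: 7 + 5 + 2 + 3 + 6 + 6 + 5 + 4 + 5 + 4 = 47 days.
Gamma(α, β) with Poisson data over total exposure Σt gives posterior Gamma(α+Σx, β+Σt) = Gamma(220, 62).

62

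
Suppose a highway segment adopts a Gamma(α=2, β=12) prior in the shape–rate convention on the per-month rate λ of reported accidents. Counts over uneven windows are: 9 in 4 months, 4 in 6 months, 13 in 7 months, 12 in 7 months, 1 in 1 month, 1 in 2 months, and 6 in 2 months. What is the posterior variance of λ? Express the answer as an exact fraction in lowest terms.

48/1681

Total count: 9 + 4 + 13 + 12 + 1 + 1 + 6 = 46.
Total exposure: 4 + 6 + 7 + 7 + 1 + 2 + 2 = 29 months.
Conjugate update: add total count to the shape and total exposure to the rate, giving Gamma(48, 41).
Posterior variance = α'/β'² = 48/1681.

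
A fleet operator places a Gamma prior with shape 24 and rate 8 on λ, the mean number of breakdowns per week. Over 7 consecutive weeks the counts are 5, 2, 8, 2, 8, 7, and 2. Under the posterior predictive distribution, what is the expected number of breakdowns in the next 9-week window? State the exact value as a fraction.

174/5

Total count: 5 + 2 + 8 + 2 + 8 + 7 + 2 = 34.
Total exposure: 7 weeks.
The Gamma prior is conjugate for the Poisson rate, so λ | data ~ Gamma(24+34, 8+7) = Gamma(58, 15).
Predictive mean over a 9-week window = T·E[λ|data] = 9·58/15 = 174/5.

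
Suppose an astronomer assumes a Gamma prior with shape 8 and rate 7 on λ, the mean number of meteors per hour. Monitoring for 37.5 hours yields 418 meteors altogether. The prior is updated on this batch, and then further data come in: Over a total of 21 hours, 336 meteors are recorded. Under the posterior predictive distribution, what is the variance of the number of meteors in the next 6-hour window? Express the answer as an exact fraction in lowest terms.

1307592/17161

Total count 418 over total exposure 37.5 hours.
After the first batch: Gamma(8 + 418, 7 + 37.5) = Gamma(426, 89/2).
Total count 336 over total exposure 21 hours.
After the second batch: Gamma(426 + 336, 89/2 + 21) = Gamma(762, 131/2).
The posterior predictive for a window of length T is Negative Binomial with variance T·α'·(β'+T)/β'² = 6·762·(143/2)/(17161/4) = 1307592/17161.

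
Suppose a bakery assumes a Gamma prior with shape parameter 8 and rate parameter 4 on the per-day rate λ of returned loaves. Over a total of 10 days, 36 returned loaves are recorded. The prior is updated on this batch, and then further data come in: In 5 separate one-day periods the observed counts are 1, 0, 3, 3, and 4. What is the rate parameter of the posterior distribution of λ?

19

Total count 36 over total exposure 10 days.
After the first batch: Gamma(8 + 36, 4 + 10) = Gamma(44, 14).
Total count: 1 + 0 + 3 + 3 + 4 = 11.
Total exposure: 5 days.
After the second batch: Gamma(44 + 11, 14 + 5) = Gamma(55, 19).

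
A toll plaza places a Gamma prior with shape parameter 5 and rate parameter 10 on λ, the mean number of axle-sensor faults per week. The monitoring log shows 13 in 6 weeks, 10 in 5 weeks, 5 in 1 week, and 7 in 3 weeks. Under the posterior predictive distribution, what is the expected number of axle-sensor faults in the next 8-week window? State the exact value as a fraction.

64/5

Total count: 13 + 10 + 5 + 7 = 35.
Total exposure: 6 + 5 + 1 + 3 = 15 weeks.
By Gamma–Poisson conjugacy, the posterior is Gamma(α + Σx, β + Σt) = Gamma(5 + 35, 10 + 15) = Gamma(40, 25).
Predictive mean over an 8-week window = T·E[λ|data] = 8·40/25 = 64/5.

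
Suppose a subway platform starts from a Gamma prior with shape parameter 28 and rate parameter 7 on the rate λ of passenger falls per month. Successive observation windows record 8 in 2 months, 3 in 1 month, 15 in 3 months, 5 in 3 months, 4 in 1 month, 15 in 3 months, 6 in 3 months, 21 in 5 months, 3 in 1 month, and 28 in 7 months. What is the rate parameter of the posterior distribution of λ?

36

Total count: 8 + 3 + 15 + 5 + 4 + 15 + 6 + 21 + 3 + 28 = 108.
Total exposure: 2 + 1 + 3 + 3 + 1 + 3 + 3 + 5 + 1 + 7 = 29 months.
By Gamma–Poisson conjugacy, the posterior is Gamma(α + Σx, β + Σt) = Gamma(28 + 108, 7 + 29) = Gamma(136, 36).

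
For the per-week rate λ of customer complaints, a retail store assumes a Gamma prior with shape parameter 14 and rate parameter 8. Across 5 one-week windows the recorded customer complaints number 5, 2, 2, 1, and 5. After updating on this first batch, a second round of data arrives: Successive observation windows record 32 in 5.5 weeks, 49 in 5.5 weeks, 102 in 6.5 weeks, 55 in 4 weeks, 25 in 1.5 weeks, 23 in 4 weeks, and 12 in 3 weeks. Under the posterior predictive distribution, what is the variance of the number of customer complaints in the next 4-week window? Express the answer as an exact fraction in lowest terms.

Total count: 5 + 2 + 2 + 1 + 5 = 15.
Total exposure: 5 weeks.
After the first batch: Gamma(14 + 15, 8 + 5) = Gamma(29, 13).
Total count: 32 + 49 + 102 + 55 + 25 + 23 + 12 = 298.
Total exposure: 5.5 + 5.5 + 6.5 + 4 + 1.5 + 4 + 3 = 30 weeks.
After the second batch: Gamma(29 + 298, 13 + 30) = Gamma(327, 43).
The posterior predictive for a window of length T is Negative Binomial with variance T·α'·(β'+T)/β'² = 4·327·47/1849 = 61476/1849.

61476/1849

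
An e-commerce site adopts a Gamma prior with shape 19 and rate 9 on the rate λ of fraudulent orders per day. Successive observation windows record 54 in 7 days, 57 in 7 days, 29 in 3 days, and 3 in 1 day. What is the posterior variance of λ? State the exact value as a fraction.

Total count: 54 + 57 + 29 + 3 = 143.
Total exposure: 7 + 7 + 3 + 1 = 18 days.
By Gamma–Poisson conjugacy, the posterior is Gamma(α + Σx, β + Σt) = Gamma(19 + 143, 9 + 18) = Gamma(162, 27).
Posterior variance = α'/β'² = 162/729 = 2/9.

2/9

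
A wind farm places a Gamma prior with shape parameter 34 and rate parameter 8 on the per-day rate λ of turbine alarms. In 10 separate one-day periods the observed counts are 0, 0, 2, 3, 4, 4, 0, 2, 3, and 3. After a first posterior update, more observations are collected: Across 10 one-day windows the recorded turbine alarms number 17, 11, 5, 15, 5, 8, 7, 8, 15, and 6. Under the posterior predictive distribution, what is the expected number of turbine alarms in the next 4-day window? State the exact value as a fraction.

Total count: 0 + 0 + 2 + 3 + 4 + 4 + 0 + 2 + 3 + 3 = 21.
Total exposure: 10 days.
After the first batch: Gamma(34 + 21, 8 + 10) = Gamma(55, 18).
Total count: 17 + 11 + 5 + 15 + 5 + 8 + 7 + 8 + 15 + 6 = 97.
Total exposure: 10 days.
After the second batch: Gamma(55 + 97, 18 + 10) = Gamma(152, 28).
Predictive mean over a 4-day window = T·E[λ|data] = 4·152/28 = 152/7.

152/7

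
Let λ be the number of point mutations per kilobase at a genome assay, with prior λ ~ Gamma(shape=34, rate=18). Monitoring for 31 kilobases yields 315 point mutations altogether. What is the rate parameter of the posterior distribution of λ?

49

Total count 315 over total exposure 31 kilobases.
By Gamma–Poisson conjugacy, the posterior is Gamma(α + Σx, β + Σt) = Gamma(34 + 315, 18 + 31) = Gamma(349, 49).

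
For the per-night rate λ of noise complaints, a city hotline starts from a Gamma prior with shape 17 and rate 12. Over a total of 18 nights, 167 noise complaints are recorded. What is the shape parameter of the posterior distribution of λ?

184

Total count 167 over total exposure 18 nights.
The Gamma prior is conjugate for the Poisson rate, so λ | data ~ Gamma(17+167, 12+18) = Gamma(184, 30).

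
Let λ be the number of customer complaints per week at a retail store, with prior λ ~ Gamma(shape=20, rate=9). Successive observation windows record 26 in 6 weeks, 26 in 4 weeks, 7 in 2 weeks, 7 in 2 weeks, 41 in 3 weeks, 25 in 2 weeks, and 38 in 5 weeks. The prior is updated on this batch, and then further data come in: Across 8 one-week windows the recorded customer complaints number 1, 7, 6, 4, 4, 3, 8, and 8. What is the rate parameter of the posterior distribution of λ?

41

Total count: 26 + 26 + 7 + 7 + 41 + 25 + 38 = 170.
Total exposure: 6 + 4 + 2 + 2 + 3 + 2 + 5 = 24 weeks.
After the first batch: Gamma(20 + 170, 9 + 24) = Gamma(190, 33).
Total count: 1 + 7 + 6 + 4 + 4 + 3 + 8 + 8 = 41.
Total exposure: 8 weeks.
After the second batch: Gamma(190 + 41, 33 + 8) = Gamma(231, 41).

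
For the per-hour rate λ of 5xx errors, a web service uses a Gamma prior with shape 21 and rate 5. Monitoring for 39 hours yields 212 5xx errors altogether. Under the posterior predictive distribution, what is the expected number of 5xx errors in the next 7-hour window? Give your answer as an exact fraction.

1631/44

Total count 212 over total exposure 39 hours.
The Gamma prior is conjugate for the Poisson rate, so λ | data ~ Gamma(21+212, 5+39) = Gamma(233, 44).
Predictive mean over a 7-hour window = T·E[λ|data] = 7·233/44 = 1631/44.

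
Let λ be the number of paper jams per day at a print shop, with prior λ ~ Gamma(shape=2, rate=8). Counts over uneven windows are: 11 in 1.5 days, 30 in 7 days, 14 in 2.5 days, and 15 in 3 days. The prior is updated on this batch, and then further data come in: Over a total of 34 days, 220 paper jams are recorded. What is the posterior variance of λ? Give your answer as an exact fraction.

Total count: 11 + 30 + 14 + 15 = 70.
Total exposure: 1.5 + 7 + 2.5 + 3 = 14 days.
After the first batch: Gamma(2 + 70, 8 + 14) = Gamma(72, 22).
Total count 220 over total exposure 34 days.
After the second batch: Gamma(72 + 220, 22 + 34) = Gamma(292, 56).
Posterior variance = α'/β'² = 292/3136 = 73/784.

73/784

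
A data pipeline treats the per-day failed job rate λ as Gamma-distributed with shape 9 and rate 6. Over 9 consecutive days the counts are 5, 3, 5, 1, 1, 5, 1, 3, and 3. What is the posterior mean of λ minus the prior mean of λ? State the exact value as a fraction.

9/10

Total count: 5 + 3 + 5 + 1 + 1 + 5 + 1 + 3 + 3 = 27.
Total exposure: 9 days.
Posterior: α' = 9 + 27 = 36, β' = 6 + 9 = 15.
Posterior mean = 36/15 = 12/5; prior mean = 9/6 = 3/2. Difference = 12/5 − 3/2 = 9/10.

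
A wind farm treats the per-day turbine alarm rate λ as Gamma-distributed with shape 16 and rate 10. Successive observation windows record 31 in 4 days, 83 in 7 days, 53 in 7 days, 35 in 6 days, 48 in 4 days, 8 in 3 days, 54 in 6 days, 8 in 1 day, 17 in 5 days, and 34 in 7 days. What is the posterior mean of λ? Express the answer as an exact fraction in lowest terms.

129/20

Total count: 31 + 83 + 53 + 35 + 48 + 8 + 54 + 8 + 17 + 34 = 371.
Total exposure: 4 + 7 + 7 + 6 + 4 + 3 + 6 + 1 + 5 + 7 = 50 days.
Posterior: α' = 16 + 371 = 387, β' = 10 + 50 = 60.
Posterior mean = α'/β' = 387/60 = 129/20.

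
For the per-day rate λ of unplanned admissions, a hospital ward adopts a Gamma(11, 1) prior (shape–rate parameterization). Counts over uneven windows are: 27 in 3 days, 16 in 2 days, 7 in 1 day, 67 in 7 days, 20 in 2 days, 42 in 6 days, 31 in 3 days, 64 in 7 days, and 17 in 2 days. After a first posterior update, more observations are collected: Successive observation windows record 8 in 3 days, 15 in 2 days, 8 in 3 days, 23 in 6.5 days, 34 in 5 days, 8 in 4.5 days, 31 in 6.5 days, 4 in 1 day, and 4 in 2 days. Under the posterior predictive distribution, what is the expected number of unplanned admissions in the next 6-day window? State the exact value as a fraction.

1748/45

Total count: 27 + 16 + 7 + 67 + 20 + 42 + 31 + 64 + 17 = 291.
Total exposure: 3 + 2 + 1 + 7 + 2 + 6 + 3 + 7 + 2 = 33 days.
After the first batch: Gamma(11 + 291, 1 + 33) = Gamma(302, 34).
Total count: 8 + 15 + 8 + 23 + 34 + 8 + 31 + 4 + 4 = 135.
Total exposure: 3 + 2 + 3 + 6.5 + 5 + 4.5 + 6.5 + 1 + 2 = 33.5 days.
After the second batch: Gamma(302 + 135, 34 + 33.5) = Gamma(437, 135/2).
Predictive mean over a 6-day window = T·E[λ|data] = 6·437/(135/2) = 1748/45.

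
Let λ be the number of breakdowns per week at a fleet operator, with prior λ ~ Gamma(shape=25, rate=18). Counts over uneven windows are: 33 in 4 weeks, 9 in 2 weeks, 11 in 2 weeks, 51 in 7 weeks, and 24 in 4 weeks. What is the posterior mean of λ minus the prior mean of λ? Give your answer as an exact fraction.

Total count: 33 + 9 + 11 + 51 + 24 = 128.
Total exposure: 4 + 2 + 2 + 7 + 4 = 19 weeks.
The Gamma prior is conjugate for the Poisson rate, so λ | data ~ Gamma(25+128, 18+19) = Gamma(153, 37).
Posterior mean = 153/37 = 153/37; prior mean = 25/18 = 25/18. Difference = 153/37 − 25/18 = 1829/666.

1829/666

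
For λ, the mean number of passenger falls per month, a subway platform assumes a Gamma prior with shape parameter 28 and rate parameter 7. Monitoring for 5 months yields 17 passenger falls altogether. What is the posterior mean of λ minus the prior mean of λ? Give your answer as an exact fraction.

-1/4

Total count 17 over total exposure 5 months.
Gamma(α, β) with Poisson data over total exposure Σt gives posterior Gamma(α+Σx, β+Σt) = Gamma(45, 12).
Posterior mean = 45/12 = 15/4; prior mean = 28/7 = 4. Difference = 15/4 − 4 = -1/4.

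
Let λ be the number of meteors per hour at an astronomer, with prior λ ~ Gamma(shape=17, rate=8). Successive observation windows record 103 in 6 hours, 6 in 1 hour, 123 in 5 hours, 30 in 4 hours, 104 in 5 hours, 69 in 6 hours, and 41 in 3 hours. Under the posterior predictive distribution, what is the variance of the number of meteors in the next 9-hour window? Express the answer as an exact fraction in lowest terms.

Total count: 103 + 6 + 123 + 30 + 104 + 69 + 41 = 476.
Total exposure: 6 + 1 + 5 + 4 + 5 + 6 + 3 = 30 hours.
Posterior: α' = 17 + 476 = 493, β' = 8 + 30 = 38.
The posterior predictive for a window of length T is Negative Binomial with variance T·α'·(β'+T)/β'² = 9·493·47/1444 = 208539/1444.

208539/1444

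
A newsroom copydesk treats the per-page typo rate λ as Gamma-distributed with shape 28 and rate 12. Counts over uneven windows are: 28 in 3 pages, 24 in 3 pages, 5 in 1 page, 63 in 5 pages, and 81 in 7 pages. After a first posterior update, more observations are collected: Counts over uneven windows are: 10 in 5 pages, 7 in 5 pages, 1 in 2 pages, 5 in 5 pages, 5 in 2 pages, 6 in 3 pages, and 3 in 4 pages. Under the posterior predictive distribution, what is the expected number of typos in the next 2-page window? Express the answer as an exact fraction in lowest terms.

28/3

Total count: 28 + 24 + 5 + 63 + 81 = 201.
Total exposure: 3 + 3 + 1 + 5 + 7 = 19 pages.
After the first batch: Gamma(28 + 201, 12 + 19) = Gamma(229, 31).
Total count: 10 + 7 + 1 + 5 + 5 + 6 + 3 = 37.
Total exposure: 5 + 5 + 2 + 5 + 2 + 3 + 4 = 26 pages.
After the second batch: Gamma(229 + 37, 31 + 26) = Gamma(266, 57).
Predictive mean over a 2-page window = T·E[λ|data] = 2·266/57 = 28/3.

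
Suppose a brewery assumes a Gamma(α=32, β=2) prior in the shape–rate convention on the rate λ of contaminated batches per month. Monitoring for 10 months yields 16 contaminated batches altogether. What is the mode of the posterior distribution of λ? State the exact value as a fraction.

Total count 16 over total exposure 10 months.
Gamma(α, β) with Poisson data over total exposure Σt gives posterior Gamma(α+Σx, β+Σt) = Gamma(48, 12).
Posterior mode = (α'−1)/β' = 47/12.

47/12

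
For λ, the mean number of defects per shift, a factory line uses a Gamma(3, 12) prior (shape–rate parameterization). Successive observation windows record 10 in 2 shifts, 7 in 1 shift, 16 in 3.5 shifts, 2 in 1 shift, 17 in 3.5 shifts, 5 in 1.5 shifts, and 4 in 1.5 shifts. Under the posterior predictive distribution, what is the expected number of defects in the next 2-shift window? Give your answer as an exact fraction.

Total count: 10 + 7 + 16 + 2 + 17 + 5 + 4 = 61.
Total exposure: 2 + 1 + 3.5 + 1 + 3.5 + 1.5 + 1.5 = 14 shifts.
The Gamma prior is conjugate for the Poisson rate, so λ | data ~ Gamma(3+61, 12+14) = Gamma(64, 26).
Predictive mean over a 2-shift window = T·E[λ|data] = 2·64/26 = 64/13.

64/13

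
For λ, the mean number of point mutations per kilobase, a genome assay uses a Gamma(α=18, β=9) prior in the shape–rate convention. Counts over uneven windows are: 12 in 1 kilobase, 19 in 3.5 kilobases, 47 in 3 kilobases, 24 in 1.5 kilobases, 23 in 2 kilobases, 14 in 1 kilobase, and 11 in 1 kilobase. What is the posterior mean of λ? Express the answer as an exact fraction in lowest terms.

84/11

Total count: 12 + 19 + 47 + 24 + 23 + 14 + 11 = 150.
Total exposure: 1 + 3.5 + 3 + 1.5 + 2 + 1 + 1 = 13 kilobases.
Conjugate update: add total count to the shape and total exposure to the rate, giving Gamma(168, 22).
Posterior mean = α'/β' = 168/22 = 84/11.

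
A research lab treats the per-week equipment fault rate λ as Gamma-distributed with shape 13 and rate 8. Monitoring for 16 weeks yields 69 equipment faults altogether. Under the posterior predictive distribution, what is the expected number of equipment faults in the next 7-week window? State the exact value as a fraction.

Total count 69 over total exposure 16 weeks.
Conjugate update: add total count to the shape and total exposure to the rate, giving Gamma(82, 24).
Predictive mean over a 7-week window = T·E[λ|data] = 7·82/24 = 287/12.

287/12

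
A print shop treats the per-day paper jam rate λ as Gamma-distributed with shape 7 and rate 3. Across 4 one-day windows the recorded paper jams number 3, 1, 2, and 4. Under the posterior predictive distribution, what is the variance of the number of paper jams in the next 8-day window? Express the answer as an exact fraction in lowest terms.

Total count: 3 + 1 + 2 + 4 = 10.
Total exposure: 4 days.
Conjugate update: add total count to the shape and total exposure to the rate, giving Gamma(17, 7).
The posterior predictive for a window of length T is Negative Binomial with variance T·α'·(β'+T)/β'² = 8·17·15/49 = 2040/49.

2040/49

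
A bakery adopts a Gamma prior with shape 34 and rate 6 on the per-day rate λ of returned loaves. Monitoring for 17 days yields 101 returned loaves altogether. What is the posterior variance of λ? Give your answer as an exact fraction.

Total count 101 over total exposure 17 days.
Posterior: α' = 34 + 101 = 135, β' = 6 + 17 = 23.
Posterior variance = α'/β'² = 135/529.

135/529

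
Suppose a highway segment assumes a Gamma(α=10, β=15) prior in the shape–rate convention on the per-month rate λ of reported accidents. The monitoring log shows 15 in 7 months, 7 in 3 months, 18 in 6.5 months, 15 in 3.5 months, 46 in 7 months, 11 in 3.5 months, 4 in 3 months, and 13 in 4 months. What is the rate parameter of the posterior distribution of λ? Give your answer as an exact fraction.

Total count: 15 + 7 + 18 + 15 + 46 + 11 + 4 + 13 = 129.
Total exposure: 7 + 3 + 6.5 + 3.5 + 7 + 3.5 + 3 + 4 = 37.5 months.
Conjugate update: add total count to the shape and total exposure to the rate, giving Gamma(139, 105/2).

105/2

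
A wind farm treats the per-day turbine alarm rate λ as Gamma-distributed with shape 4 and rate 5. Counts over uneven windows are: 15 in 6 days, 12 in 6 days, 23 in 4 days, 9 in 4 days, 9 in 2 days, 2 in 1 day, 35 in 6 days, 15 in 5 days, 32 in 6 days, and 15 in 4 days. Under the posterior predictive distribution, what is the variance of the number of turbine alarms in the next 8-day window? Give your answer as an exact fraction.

77976/2401

Total count: 15 + 12 + 23 + 9 + 9 + 2 + 35 + 15 + 32 + 15 = 167.
Total exposure: 6 + 6 + 4 + 4 + 2 + 1 + 6 + 5 + 6 + 4 = 44 days.
Conjugate update: add total count to the shape and total exposure to the rate, giving Gamma(171, 49).
The posterior predictive for a window of length T is Negative Binomial with variance T·α'·(β'+T)/β'² = 8·171·57/2401 = 77976/2401.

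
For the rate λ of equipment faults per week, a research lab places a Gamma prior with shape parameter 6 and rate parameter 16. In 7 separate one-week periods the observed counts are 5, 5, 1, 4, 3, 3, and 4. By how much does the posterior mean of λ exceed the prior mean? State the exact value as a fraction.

Total count: 5 + 5 + 1 + 4 + 3 + 3 + 4 = 25.
Total exposure: 7 weeks.
By Gamma–Poisson conjugacy, the posterior is Gamma(α + Σx, β + Σt) = Gamma(6 + 25, 16 + 7) = Gamma(31, 23).
Posterior mean = 31/23 = 31/23; prior mean = 6/16 = 3/8. Difference = 31/23 − 3/8 = 179/184.

179/184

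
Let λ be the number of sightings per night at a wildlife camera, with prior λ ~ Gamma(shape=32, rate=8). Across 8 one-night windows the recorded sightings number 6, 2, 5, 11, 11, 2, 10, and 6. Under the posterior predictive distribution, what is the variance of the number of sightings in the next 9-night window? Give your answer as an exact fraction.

Total count: 6 + 2 + 5 + 11 + 11 + 2 + 10 + 6 = 53.
Total exposure: 8 nights.
Posterior: α' = 32 + 53 = 85, β' = 8 + 8 = 16.
The posterior predictive for a window of length T is Negative Binomial with variance T·α'·(β'+T)/β'² = 9·85·25/256 = 19125/256.

19125/256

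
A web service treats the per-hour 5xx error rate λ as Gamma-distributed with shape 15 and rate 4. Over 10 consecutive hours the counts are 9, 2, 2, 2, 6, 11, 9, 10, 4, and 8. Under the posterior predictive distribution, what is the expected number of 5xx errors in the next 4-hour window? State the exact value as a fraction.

156/7

Total count: 9 + 2 + 2 + 2 + 6 + 11 + 9 + 10 + 4 + 8 = 63.
Total exposure: 10 hours.
By Gamma–Poisson conjugacy, the posterior is Gamma(α + Σx, β + Σt) = Gamma(15 + 63, 4 + 10) = Gamma(78, 14).
Predictive mean over a 4-hour window = T·E[λ|data] = 4·78/14 = 156/7.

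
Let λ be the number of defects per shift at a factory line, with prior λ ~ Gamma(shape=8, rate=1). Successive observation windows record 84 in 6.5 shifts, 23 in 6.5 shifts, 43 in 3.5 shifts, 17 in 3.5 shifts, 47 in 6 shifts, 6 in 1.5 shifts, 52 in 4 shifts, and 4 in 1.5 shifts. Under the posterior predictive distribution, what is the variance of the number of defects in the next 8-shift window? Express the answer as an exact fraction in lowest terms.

Total count: 84 + 23 + 43 + 17 + 47 + 6 + 52 + 4 = 276.
Total exposure: 6.5 + 6.5 + 3.5 + 3.5 + 6 + 1.5 + 4 + 1.5 = 33 shifts.
The Gamma prior is conjugate for the Poisson rate, so λ | data ~ Gamma(8+276, 1+33) = Gamma(284, 34).
The posterior predictive for a window of length T is Negative Binomial with variance T·α'·(β'+T)/β'² = 8·284·42/1156 = 23856/289.

23856/289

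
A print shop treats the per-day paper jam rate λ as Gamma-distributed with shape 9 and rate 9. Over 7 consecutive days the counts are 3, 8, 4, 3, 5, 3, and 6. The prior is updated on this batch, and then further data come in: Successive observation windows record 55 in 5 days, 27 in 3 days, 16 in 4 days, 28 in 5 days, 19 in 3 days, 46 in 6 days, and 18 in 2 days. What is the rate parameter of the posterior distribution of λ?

Total count: 3 + 8 + 4 + 3 + 5 + 3 + 6 = 32.
Total exposure: 7 days.
After the first batch: Gamma(9 + 32, 9 + 7) = Gamma(41, 16).
Total count: 55 + 27 + 16 + 28 + 19 + 46 + 18 = 209.
Total exposure: 5 + 3 + 4 + 5 + 3 + 6 + 2 = 28 days.
After the second batch: Gamma(41 + 209, 16 + 28) = Gamma(250, 44).

44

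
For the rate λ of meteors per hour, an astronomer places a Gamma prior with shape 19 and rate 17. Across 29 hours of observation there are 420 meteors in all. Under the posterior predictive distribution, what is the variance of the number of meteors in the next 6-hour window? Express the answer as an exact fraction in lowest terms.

34242/529

Total count 420 over total exposure 29 hours.
By Gamma–Poisson conjugacy, the posterior is Gamma(α + Σx, β + Σt) = Gamma(19 + 420, 17 + 29) = Gamma(439, 46).
The posterior predictive for a window of length T is Negative Binomial with variance T·α'·(β'+T)/β'² = 6·439·52/2116 = 34242/529.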